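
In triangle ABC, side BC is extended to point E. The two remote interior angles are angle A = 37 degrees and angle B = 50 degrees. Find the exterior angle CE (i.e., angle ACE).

Exterior angle = 37 + 50 = 87 degrees (exterior angle theorem).

87 degrees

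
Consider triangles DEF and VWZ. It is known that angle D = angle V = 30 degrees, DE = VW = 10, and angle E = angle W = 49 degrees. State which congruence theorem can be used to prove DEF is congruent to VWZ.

The given information matches ASA: Two pairs of corresponding angles and the included side are equal (Angle-Side-Angle).

ASA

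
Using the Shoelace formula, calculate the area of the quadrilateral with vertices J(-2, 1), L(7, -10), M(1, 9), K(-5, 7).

Using the Shoelace formula for a quadrilateral (vertices in order):
Area = (1/2)|sum of (x_i * y_(i+1) - x_(i+1) * y_i)|
Terms: (-2*-10 - 7*1) = 13, (7*9 - 1*-10) = 73, (1*7 - -5*9) = 52, (-5*1 - -2*7) = 9
Sum = 147
Area = (1/2)(147) = 147/2

147/2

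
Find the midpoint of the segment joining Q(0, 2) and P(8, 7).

The midpoint is the average of the coordinates:
x: (0 + 8)/2 = 4
y: (2 + 7)/2 = 9/2
Midpoint = (4, 9/2)

(4, 9/2)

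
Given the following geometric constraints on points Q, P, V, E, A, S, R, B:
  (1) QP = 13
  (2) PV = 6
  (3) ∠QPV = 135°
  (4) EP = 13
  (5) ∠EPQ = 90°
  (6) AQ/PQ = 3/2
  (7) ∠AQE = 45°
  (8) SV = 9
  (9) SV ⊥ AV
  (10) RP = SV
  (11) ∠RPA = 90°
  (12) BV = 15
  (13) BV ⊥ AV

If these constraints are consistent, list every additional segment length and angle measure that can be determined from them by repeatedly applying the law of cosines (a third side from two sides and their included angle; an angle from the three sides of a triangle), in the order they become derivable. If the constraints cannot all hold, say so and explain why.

The constraints are consistent. Derivable facts, in order:
After 1 step:
- QE = 13·√2
- QV ≈ 17.76
After 2 steps:
- EA ≈ 14.53
- ∠EQP = 45°
- ∠PEQ = 45°
- ∠PQV = 13.82°
- ∠PVQ = 31.18°
After 3 steps:
- ∠AEQ = 71.57°
- ∠EAQ = 63.43°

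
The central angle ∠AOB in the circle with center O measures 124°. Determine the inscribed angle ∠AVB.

An inscribed angle intercepts an arc from a point on the circle, while the central angle intercepts the same arc from the center.
The inscribed angle is always half the central angle: 124° / 2 = 62°.

62°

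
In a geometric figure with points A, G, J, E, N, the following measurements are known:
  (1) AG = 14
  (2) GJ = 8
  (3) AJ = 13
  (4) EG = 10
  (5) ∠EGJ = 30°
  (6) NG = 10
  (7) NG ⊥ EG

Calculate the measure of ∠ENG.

Step 1: By the law of cosines on triangle NGE: NE² = 10² + 10² − 2·10·10·cos(90°) = 200, so NE = 10·√2.
Step 2: By the inverse law of cosines on triangle ENG: cos(∠ENG) = ((10·√2)² + 10² − 10²) / (2·10·√2·10) = 200/282.84 = 0.7071, so ∠ENG = 45°.

Therefore, the measure of angle ∠ENG = 45°.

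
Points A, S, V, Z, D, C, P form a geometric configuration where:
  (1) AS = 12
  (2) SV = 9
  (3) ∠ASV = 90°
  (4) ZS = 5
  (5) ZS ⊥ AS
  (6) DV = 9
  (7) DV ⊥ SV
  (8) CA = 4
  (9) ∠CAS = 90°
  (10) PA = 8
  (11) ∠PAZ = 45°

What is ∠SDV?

Step 1: By the law of cosines on triangle DVS: DS² = 9² + 9² − 2·9·9·cos(90°) = 162, so DS = 9·√2.
Step 2: By the inverse law of cosines on triangle SDV: cos(∠SDV) = ((9·√2)² + 9² − 9²) / (2·9·√2·9) = 162/229.1 = 0.7071, so ∠SDV = 45°.

Therefore, the measure of angle ∠SDV = 45°.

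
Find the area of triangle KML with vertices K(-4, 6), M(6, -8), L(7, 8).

The Shoelace formula computes the area from vertex coordinates by summing cross products.
For vertices (-4,6), (6,-8), (7,8):
Signed sum = -4*-8 - 6*6 + 6*8 - 7*-8 + 7*6 - -4*8
= -4 + 104 + 74 = 174
Area = (1/2)|174| = 87.

87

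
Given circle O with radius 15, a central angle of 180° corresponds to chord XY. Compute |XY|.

Drop a perpendicular from the center to the chord, bisecting both the chord and the central angle.
Each half-chord = r sin(θ/2) = 15 sin(90°).
The full chord = 2 × 15 × sin(90°) = 30.

30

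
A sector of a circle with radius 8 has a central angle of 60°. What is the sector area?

Sector area = π(8²)(1/6) = 32*pi/3

32*pi/3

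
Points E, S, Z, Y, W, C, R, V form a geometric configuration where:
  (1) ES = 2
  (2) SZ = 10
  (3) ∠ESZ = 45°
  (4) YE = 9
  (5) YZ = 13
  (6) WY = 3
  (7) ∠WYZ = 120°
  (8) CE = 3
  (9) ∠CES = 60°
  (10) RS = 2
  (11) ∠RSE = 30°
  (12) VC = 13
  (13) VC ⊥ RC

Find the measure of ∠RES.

Step 1: By the law of cosines on triangle ESR: ER² = 2² + 2² − 2·2·2·cos(30°) = 1.07, so ER ≈ 1.04.
Step 2: By the inverse law of cosines on triangle RES: cos(∠RES) = (1.04² + 2² − 2²) / (2·1.04·2) = 1.07/4.14 = 0.2588, so ∠RES = 75°.

Therefore, the measure of angle ∠RES = 75°.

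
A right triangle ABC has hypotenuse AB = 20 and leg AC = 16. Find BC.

By the Pythagorean theorem: BC^2 = AB^2 - AC^2
BC^2 = 20^2 - 16^2 = 400 - 256 = 144
BC = sqrt(144) = 12

12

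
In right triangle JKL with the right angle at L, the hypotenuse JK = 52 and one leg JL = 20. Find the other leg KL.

Rearranging the Pythagorean theorem to solve for the unknown leg:
leg^2 = hypotenuse^2 - known_leg^2 = 2704 - 400 = 2304
leg = sqrt(2304) = 48.

48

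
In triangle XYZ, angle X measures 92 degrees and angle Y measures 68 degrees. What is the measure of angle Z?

The interior angles sum to 180°: angle Z = 180 - 92 - 68 = 20°.
The triangle is obtuse (angles 92°, 68°, 20°).

20 degrees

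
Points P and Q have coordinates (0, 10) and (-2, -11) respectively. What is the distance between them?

d = sqrt((-2)^2 + (-21)^2) = sqrt(445)

sqrt(445)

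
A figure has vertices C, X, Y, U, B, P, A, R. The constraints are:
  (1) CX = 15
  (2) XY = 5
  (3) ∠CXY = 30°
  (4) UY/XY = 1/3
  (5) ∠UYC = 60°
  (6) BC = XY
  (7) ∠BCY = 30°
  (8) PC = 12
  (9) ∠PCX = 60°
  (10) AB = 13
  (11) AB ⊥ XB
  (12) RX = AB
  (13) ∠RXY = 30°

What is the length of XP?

Step 1: By the law of cosines on triangle XCP: XP² = 15² + 12² − 2·15·12·cos(60°) = 189, so XP = 3·√21.

Therefore, the length of XP = 3·√21.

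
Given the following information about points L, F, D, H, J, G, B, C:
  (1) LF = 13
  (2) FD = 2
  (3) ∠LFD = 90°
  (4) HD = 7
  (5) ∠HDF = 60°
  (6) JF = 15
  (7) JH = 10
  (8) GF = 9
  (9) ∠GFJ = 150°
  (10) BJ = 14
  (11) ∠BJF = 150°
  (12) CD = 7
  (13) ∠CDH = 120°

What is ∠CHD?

Step 1: By the law of cosines on triangle HDC: HC² = 7² + 7² − 2·7·7·cos(120°) = 147, so HC = 7·√3.
Step 2: By the inverse law of cosines on triangle CHD: cos(∠CHD) = ((7·√3)² + 7² − 7²) / (2·7·√3·7) = 147/169.74 = 0.866, so ∠CHD = 30°.

Therefore, the measure of angle ∠CHD = 30°.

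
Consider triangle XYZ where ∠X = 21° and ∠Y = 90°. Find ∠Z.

angle Z = 180 - 21 - 90 = 69 degrees.

69 degrees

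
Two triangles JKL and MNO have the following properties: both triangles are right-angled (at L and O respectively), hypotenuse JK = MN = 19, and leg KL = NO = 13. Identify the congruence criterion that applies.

The given information provides:
both triangles are right-angled (at L and O respectively), hypotenuse JK = MN = 19, and leg KL = NO = 13
This matches the HL congruence theorem.
The hypotenuse and one leg of two right triangles are equal (Hypotenuse-Leg).

HL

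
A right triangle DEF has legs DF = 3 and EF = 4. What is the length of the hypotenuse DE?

In a right triangle, the square of the hypotenuse equals the sum of the squares of the two legs.
The legs are 3 and 4, so the hypotenuse = sqrt(9 + 16) = sqrt(25) = 5.

5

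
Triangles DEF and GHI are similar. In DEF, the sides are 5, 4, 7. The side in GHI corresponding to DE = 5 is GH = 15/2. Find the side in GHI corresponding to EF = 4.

Similar triangles have proportional sides. Setting up the proportion:
GH / DE = HI / EF
15/2 / 5 = HI / 4
HI = 4 * 15/2 / 5 = 6.

6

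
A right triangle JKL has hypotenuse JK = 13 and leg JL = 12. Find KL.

By the Pythagorean theorem: KL^2 = JK^2 - JL^2
KL^2 = 13^2 - 12^2 = 169 - 144 = 25
KL = sqrt(25) = 5

5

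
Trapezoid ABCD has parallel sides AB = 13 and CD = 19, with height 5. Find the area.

Area of a trapezoid = (base1 + base2) * height / 2
Area = (13 + 19) * 5 / 2
Area = 32 * 5 / 2
Area = 160 / 2
Area = 80

80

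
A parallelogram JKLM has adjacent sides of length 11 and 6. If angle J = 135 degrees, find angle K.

Consecutive angles are supplementary: angle K = 180 - 135 = 45 degrees.

45 degrees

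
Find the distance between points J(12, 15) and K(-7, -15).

d = sqrt((-7 - 12)^2 + (-15 - 15)^2)
d = sqrt(-19^2 + -30^2)
d = sqrt(361 + 900)
d = sqrt(1261)

sqrt(1261)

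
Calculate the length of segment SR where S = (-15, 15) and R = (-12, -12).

d = sqrt((3)^2 + (-27)^2) = sqrt(738) = 3*sqrt(82)

3*sqrt(82)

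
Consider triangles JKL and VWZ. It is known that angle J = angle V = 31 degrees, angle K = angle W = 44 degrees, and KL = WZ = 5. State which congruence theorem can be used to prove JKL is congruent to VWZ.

The given information matches AAS: Two pairs of corresponding angles and a non-included side are equal (Angle-Angle-Side).

AAS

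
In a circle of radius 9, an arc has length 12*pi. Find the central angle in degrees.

The full circumference is 2πr = 18*pi.
The arc is 12*pi / 18*pi = 2/3 of the full circle.
So the central angle = 2/3 × 360° = 240°.

240°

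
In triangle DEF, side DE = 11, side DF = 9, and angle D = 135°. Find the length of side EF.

When two sides and the included angle are known, the law of cosines gives the third side.
c^2 = a^2 + b^2 - 2ab cos(C) generalizes the Pythagorean theorem to non-right triangles.
Here: EF^2 = 121 + 81 - 198*(-sqrt(2)/2) = 99*sqrt(2) + 202
EF = sqrt(99*sqrt(2) + 202)

sqrt(99*sqrt(2) + 202)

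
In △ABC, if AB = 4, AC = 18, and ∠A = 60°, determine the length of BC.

When two sides and the included angle are known, the law of cosines gives the third side.
c^2 = a^2 + b^2 - 2ab cos(C) generalizes the Pythagorean theorem to non-right triangles.
Here: BC^2 = 16 + 324 - 144*(1/2) = 268
BC = 2*sqrt(67)

2*sqrt(67)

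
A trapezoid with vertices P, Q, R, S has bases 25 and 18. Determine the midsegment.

midsegment = (25 + 18) / 2 = 43 / 2 = 43/2

43/2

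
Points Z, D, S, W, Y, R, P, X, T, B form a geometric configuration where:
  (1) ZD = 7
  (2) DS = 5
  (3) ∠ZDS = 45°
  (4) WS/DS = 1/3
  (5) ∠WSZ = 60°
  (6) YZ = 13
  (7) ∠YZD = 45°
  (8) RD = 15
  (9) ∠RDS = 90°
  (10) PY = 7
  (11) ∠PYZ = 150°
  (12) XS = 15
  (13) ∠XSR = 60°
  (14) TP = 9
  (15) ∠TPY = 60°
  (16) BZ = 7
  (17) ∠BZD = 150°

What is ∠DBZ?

Step 1: By the law of cosines on triangle BZD: BD² = 7² + 7² − 2·7·7·cos(150°) = 182.87, so BD ≈ 13.52.
Step 2: By the inverse law of cosines on triangle DBZ: cos(∠DBZ) = (13.52² + 7² − 7²) / (2·13.52·7) = 182.87/189.32 = 0.9659, so ∠DBZ = 15°.

Therefore, the measure of angle ∠DBZ = 15°.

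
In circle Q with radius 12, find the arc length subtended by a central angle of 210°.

Arc length = 2πr × θ/360
= 2π × 12 × 7/12
= 14*pi

14*pi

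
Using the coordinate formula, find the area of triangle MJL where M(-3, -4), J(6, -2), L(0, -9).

Using the Shoelace formula for a triangle:
Area = (1/2)|x0(y1 - y2) + x1(y2 - y0) + x2(y0 - y1)|
Area = (1/2)|-3(-2 - -9) + 6(-9 - -4) + 0(-4 - -2)|
Area = (1/2)|-21 + -30 + 0|
Area = (1/2)|-51|
Area = (1/2)(51)
Area = 51/2

51/2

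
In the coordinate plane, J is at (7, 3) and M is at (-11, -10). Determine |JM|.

The horizontal distance is |-11 - 7| = 18 and the vertical distance is |-10 - 3| = 13.
By the Pythagorean theorem, d = sqrt(18^2 + 13^2) = sqrt(493).

sqrt(493)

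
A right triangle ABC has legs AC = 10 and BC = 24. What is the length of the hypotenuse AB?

AB = sqrt(10^2 + 24^2) = sqrt(676) = 26

26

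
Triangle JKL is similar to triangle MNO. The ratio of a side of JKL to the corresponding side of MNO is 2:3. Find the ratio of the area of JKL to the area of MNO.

The ratio of areas of similar triangles equals the square of the side ratio.
Side ratio = 2:3
Area ratio = (2/3)^2 = 4/9 = 4:9

4:9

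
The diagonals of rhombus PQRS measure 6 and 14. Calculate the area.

The diagonals of a rhombus divide it into four right triangles.
Each triangle has legs 6/ 2 = 3 and 14/2 = 7, so each has area (1/2)*3*7 = 21/2.
Four such triangles give total area = (d1 * d2) / 2 = 42.

42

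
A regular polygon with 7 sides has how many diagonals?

Each of the 7 vertices connects to 4 non-adjacent vertices via diagonals.
Total connections = 7 × 4 = 28, but each diagonal is counted twice.
Number of diagonals = 28 / 2 = 14.

14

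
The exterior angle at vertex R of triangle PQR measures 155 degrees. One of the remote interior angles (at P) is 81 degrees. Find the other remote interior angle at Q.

angle Q = 155 - 81 = 74 degrees (exterior angle theorem).

74 degrees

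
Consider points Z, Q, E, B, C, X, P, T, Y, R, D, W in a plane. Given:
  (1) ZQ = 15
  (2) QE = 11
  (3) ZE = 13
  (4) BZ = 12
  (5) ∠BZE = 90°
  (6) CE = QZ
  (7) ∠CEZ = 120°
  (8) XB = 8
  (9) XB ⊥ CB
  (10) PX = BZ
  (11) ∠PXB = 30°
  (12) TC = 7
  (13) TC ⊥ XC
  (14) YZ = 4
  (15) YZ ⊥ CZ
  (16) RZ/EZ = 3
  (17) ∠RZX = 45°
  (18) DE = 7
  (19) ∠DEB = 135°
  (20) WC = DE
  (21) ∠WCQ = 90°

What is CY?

From the given relations: CE = QZ = 15.
Step 1: By the law of cosines on triangle ZEC: ZC² = 13² + 15² − 2·13·15·cos(120°) = 589, so ZC ≈ 24.27.
Step 2: By the law of cosines on triangle CZY: CY² = 24.27² + 4² − 2·24.27·4·cos(90°) = 605, so CY = 11·√5.

Therefore, the length of CY = 11·√5.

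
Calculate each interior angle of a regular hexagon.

Each interior angle of a regular n-gon is (n - 2) * 180 / n.
For n = 6: (6 - 2) * 180 / 6 = 720/6 = 120 degrees.

120 degrees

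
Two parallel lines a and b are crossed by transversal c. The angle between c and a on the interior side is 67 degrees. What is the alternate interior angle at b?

Alternate interior angles are equal: 67 degrees.

67 degrees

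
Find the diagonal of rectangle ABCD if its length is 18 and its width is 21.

A rectangle's diagonal splits it into two right triangles, with the diagonal as the hypotenuse.
By the Pythagorean theorem, d^2 = 18^2 + 21^2 = 765.
Therefore d = sqrt(765) = 3*sqrt(85).

3*sqrt(85)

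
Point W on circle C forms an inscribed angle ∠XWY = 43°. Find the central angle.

Central angle = 2 × 43° = 86° (inscribed angle theorem).

86°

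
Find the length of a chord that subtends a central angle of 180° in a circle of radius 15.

Drop a perpendicular from the center to the chord, bisecting both the chord and the central angle.
Each half-chord = r sin(θ/2) = 15 sin(90°).
The full chord = 2 × 15 × sin(90°) = 30.

30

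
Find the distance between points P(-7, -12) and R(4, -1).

d = sqrt((4 - -7)^2 + (-1 - -12)^2)
d = sqrt(11^2 + 11^2)
d = sqrt(121 + 121)
d = sqrt(242) = 11*sqrt(2)

11*sqrt(2)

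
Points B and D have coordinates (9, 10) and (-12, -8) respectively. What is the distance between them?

The horizontal distance is |-12 - 9| = 21 and the vertical distance is |-8 - 10| = 18.
By the Pythagorean theorem, d = sqrt(21^2 + 18^2) = sqrt(765) = 3*sqrt(85).

3*sqrt(85)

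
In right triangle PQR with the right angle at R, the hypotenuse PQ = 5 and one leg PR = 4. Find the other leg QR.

By the Pythagorean theorem: QR^2 = PQ^2 - PR^2
QR^2 = 5^2 - 4^2 = 25 - 16 = 9
QR = sqrt(9) = 3

3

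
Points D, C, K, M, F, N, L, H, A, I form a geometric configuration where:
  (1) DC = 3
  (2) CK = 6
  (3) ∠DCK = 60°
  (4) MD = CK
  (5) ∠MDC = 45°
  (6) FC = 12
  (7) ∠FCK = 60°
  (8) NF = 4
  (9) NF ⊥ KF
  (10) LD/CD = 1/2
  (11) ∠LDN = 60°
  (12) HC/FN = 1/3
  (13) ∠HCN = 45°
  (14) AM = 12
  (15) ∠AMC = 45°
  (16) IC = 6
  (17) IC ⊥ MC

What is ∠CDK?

Step 1: By the law of cosines on triangle DCK: DK² = 3² + 6² − 2·3·6·cos(60°) = 27, so DK = 3·√3.
Step 2: By the inverse law of cosines on triangle CDK: cos(∠CDK) = (3² + (3·√3)² − 6²) / (2·3·3·√3) = 0/31.18 = 0, so ∠CDK = 90°.

Therefore, the measure of angle ∠CDK = 90°.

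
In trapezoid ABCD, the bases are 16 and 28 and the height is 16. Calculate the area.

Area of a trapezoid = (base1 + base2) * height / 2
Area = (16 + 28) * 16 / 2
Area = 44 * 16 / 2
Area = 704 / 2
Area = 352

352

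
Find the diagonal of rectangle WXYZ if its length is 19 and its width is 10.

Using the Pythagorean theorem:
d² = 19² + 10² = 361 + 100 = 461
d = sqrt(461)

sqrt(461)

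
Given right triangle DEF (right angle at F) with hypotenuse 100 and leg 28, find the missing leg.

EF = sqrt(100^2 - 28^2) = sqrt(9216) = 96

96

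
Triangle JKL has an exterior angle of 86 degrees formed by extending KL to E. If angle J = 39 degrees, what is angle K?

angle K = 86 - 39 = 47 degrees (exterior angle theorem).

47 degrees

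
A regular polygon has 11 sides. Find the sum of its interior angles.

The sum of interior angles of an n-sided polygon is (n - 2) * 180.
For n = 11: (11 - 2) * 180 = 9 * 180 = 1620 degrees.

1620 degrees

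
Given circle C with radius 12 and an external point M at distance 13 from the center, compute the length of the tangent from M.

Let T be the point of tangency. Then CT ⊥ MT (radius ⊥ tangent).
In right triangle CTM: CM² = CT² + MT²
13² = 12² + MT²
MT² = 25, MT = 5

5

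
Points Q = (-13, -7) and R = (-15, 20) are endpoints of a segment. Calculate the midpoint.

The midpoint is the point halfway along the segment.
Move half the horizontal distance: -13 + (-15 - -13)/2 = -13 + -2/2 = -14
Move half the vertical distance: -7 + (20 - -7)/2 = -7 + 27/2 = 13/2
Midpoint = (-14, 13/2)

(-14, 13/2)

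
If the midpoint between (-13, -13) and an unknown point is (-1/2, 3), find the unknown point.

Using the midpoint formula: M = ((x1 + x2)/2, (y1 + y2)/2)
We know M = (-1/2, 3) and K = (-13, -13)
For x: -1/2 = (-13 + x2)/2, so x2 = 2*-1/2 - -13 = 12
For y: 3 = (-13 + y2)/2, so y2 = 2*3 - -13 = 19
J = (12, 19)

(12, 19)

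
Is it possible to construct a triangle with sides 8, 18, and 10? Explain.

The longest side is 18. The other two sides sum to 8 + 10 = 18.
Since 18 ≤ 18, the two shorter sides cannot reach around to close the triangle.

No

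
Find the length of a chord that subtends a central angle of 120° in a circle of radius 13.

Drop a perpendicular from the center to the chord, bisecting both the chord and the central angle.
Each half-chord = r sin(θ/2) = 13 sin(60°).
The full chord = 2 × 13 × sin(60°) = 13*sqrt(3).

13*sqrt(3)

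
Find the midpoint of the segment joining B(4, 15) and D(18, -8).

M = ((x₁ + x₂)/2, (y₁ + y₂)/2)
= ((4 + 18)/2, (15 + -8)/2)
= (22/2, 7/2) = (11, 7/2)

(11, 7/2)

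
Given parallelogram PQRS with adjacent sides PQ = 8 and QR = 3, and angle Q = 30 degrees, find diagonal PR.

Using the law of cosines:
d^2 = 8^2 + 3^2 - 2(8)(3)cos(30 degrees)
d^2 = 64 + 9 - 48*sqrt(3)/2
d^2 = 73 - 24*sqrt(3)
d = sqrt(73 - 24*sqrt(3))

sqrt(73 - 24*sqrt(3))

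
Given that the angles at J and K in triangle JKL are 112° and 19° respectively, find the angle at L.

By the triangle angle sum property, the three interior angles of any triangle add up to 180°.
We know angle J = 112° and angle K = 19°, so their sum is 131°.
Therefore angle L = 180° - 131° = 49°.

49 degrees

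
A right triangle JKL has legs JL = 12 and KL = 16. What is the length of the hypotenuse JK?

In a right triangle, the square of the hypotenuse equals the sum of the squares of the two legs.
The legs are 12 and 16, so the hypotenuse = sqrt(144 + 256) = sqrt(400) = 20.

20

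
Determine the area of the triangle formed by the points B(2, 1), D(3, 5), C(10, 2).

The Shoelace formula computes the area from vertex coordinates by summing cross products.
For vertices (2,1), (3,5), (10,2):
Signed sum = 2*5 - 3*1 + 3*2 - 10*5 + 10*1 - 2*2
= 7 + -44 + 6 = -31
Area = (1/2)|-31| = 31/2.

31/2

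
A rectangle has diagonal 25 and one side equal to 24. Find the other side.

b = sqrt(d^2 - a^2) = sqrt(625 - 576) = sqrt(49) = 7

7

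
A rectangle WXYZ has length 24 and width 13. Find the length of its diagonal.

Using the Pythagorean theorem:
d² = 24² + 13² = 576 + 169 = 745
d = sqrt(745)

sqrt(745)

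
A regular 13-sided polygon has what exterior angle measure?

Each exterior angle of a regular n-gon is 360 / n.
For n = 13: 360 / 13 = 360/13 degrees.

360/13 degrees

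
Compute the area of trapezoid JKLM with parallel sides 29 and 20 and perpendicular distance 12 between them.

A trapezoid's area equals the midsegment times the height.
The midsegment is (29 + 20) / 2 = 49/2.
Area = 49/2 * 12 = 294.

294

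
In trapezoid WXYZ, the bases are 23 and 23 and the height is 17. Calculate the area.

A trapezoid's area equals the midsegment times the height.
The midsegment is (23 + 23) / 2 = 23.
Area = 23 * 17 = 391.

391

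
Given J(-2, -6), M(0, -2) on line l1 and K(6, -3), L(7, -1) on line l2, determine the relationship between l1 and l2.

Slope of line 1: m1 = (-2 - -6)/(0 - -2) = 4/2 = 2
Slope of line 2: m2 = (-1 - -3)/(7 - 6) = 2/1 = 2
Two lines are parallel if and only if they have equal slopes (or both are vertical).
Here m1 = m2 = 2, confirming the lines are parallel.

Parallel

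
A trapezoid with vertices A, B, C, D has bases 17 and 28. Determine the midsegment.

The midsegment of a trapezoid = (base1 + base2) / 2
midsegment = (17 + 28) / 2
midsegment = 45 / 2
midsegment = 45/2

45/2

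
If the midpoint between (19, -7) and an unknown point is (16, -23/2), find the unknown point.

Using the midpoint formula: M = ((x1 + x2)/2, (y1 + y2)/2)
We know M = (16, -23/2) and A = (19, -7)
For x: 16 = (19 + x2)/2, so x2 = 2*16 - 19 = 13
For y: -23/2 = (-7 + y2)/2, so y2 = 2*-23/2 - -7 = -16
C = (13, -16)

(13, -16)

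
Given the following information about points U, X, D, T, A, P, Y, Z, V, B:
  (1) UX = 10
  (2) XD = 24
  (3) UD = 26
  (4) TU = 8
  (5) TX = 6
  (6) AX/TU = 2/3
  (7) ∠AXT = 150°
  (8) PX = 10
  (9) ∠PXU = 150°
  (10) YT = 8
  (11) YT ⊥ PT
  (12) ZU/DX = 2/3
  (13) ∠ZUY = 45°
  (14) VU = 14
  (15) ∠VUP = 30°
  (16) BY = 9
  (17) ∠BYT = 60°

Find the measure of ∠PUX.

Step 1: By the law of cosines on triangle UXP: UP² = 10² + 10² − 2·10·10·cos(150°) = 373.21, so UP ≈ 19.32.
Step 2: By the inverse law of cosines on triangle PUX: cos(∠PUX) = (19.32² + 10² − 10²) / (2·19.32·10) = 373.21/386.37 = 0.9659, so ∠PUX = 15°.

Therefore, the measure of angle ∠PUX = 15°.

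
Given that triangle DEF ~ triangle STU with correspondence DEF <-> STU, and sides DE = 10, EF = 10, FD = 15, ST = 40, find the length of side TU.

Since the triangles are similar, the ratio of corresponding sides is constant.
Scale factor k = ST / DE = 40 / 10 = 4
TU = k * EF = 4 * 10 = 40

40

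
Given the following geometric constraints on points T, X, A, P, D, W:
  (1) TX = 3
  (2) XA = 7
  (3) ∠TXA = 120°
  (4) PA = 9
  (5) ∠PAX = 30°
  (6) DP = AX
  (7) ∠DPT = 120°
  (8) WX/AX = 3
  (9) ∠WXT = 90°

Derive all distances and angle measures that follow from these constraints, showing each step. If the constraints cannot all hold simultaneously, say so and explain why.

The constraints are consistent.

From the given relations:
  DP = AX = 7
  WX = 3·AX = 3·7 = 21

Step 1: From TX = 3, XA = 7, and ∠TXA = 120°, by the law of cosines:
  TA² = TX² + XA² - 2·TX·XA·cos(120°) = 9 + 49 + 21 = 79
  TA = √79

Step 2: From TX = 3, XW = 21, and ∠TXW = 90°, by the law of cosines:
  TW² = TX² + XW² - 2·TX·XW·cos(90°) = 9 + 441 - 0 = 450
  TW = 15·√2

Step 3: From XA = 7, AP = 9, and ∠XAP = 30°, by the law of cosines:
  XP² = XA² + AP² - 2·XA·AP·cos(30°) = 49 + 81 - 109.1 = 20.88
  XP ≈ 4.57

Step 4: From TA = √79, TX = 3, AX = 7, by the inverse law of cosines:
  cos(∠ATX) = (TA² + TX² - AX²) / (2·TA·TX)
  ∠ATX = 43°

Step 5: From TW = 15·√2, TX = 3, WX = 21, by the inverse law of cosines:
  cos(∠WTX) = (TW² + TX² - WX²) / (2·TW·TX)
  ∠WTX = 81.87°

Step 6: From XA = 7, XP = 4.57, AP = 9, by the inverse law of cosines:
  cos(∠AXP) = (XA² + XP² - AP²) / (2·XA·XP)
  ∠AXP = 100.01°

Step 7: From AT = √79, AX = 7, TX = 3, by the inverse law of cosines:
  cos(∠TAX) = (AT² + AX² - TX²) / (2·AT·AX)
  ∠TAX = 17°

Step 8: From PA = 9, PX = 4.57, AX = 7, by the inverse law of cosines:
  cos(∠APX) = (PA² + PX² - AX²) / (2·PA·PX)
  ∠APX = 49.99°

Step 9: From WT = 15·√2, WX = 21, TX = 3, by the inverse law of cosines:
  cos(∠TWX) = (WT² + WX² - TX²) / (2·WT·WX)
  ∠TWX = 8.13°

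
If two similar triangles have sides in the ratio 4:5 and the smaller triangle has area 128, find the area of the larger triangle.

The ratio of areas of similar triangles = (side ratio)^2.
Side ratio = 4:5, so area ratio = 16:25.
Area of the larger triangle / Area of the smaller triangle = 25/16
Area of the larger triangle = 128 * 25/16 = 200

200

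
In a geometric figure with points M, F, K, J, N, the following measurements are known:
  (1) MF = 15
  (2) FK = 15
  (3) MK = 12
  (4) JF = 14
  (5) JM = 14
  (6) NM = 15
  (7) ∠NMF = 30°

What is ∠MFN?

Step 1: By the law of cosines on triangle FMN: FN² = 15² + 15² − 2·15·15·cos(30°) = 60.29, so FN ≈ 7.76.
Step 2: By the inverse law of cosines on triangle MFN: cos(∠MFN) = (15² + 7.76² − 15²) / (2·15·7.76) = 60.29/232.94 = 0.2588, so ∠MFN = 75°.

Therefore, the measure of angle ∠MFN = 75°.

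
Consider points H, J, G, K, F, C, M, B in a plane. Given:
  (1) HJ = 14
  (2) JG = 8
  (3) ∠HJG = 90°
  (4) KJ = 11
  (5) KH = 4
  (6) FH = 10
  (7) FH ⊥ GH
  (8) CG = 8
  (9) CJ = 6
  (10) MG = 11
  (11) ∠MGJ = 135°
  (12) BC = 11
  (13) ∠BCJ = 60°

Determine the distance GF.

Step 1: By the law of cosines on triangle GJH: GH² = 8² + 14² − 2·8·14·cos(90°) = 260, so GH = 2·√65.
Step 2: By the law of cosines on triangle GHF: GF² = (2·√65)² + 10² − 2·2·√65·10·cos(90°) = 360, so GF = 6·√10.

Therefore, the length of GF = 6·√10.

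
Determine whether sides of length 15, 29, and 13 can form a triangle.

Check the triangle inequality: 15 + 13 = 28 ≤ 29.
Since the sum of two sides does not exceed the third, no triangle can be formed.

No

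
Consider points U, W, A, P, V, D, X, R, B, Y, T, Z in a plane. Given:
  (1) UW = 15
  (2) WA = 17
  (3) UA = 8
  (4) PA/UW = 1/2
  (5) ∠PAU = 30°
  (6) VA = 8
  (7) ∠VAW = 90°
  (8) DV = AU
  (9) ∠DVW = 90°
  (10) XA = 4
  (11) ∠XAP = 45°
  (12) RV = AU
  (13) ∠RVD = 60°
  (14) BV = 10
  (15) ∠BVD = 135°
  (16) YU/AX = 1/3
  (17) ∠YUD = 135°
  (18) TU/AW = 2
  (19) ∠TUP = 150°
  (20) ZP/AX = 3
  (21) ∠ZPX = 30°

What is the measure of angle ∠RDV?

From the given relations: DV = AU = 8; RV = AU = 8.
Step 1: By the law of cosines on triangle DVR: DR² = 8² + 8² − 2·8·8·cos(60°) = 64, so DR = 8.
Step 2: By the inverse law of cosines on triangle RDV: cos(∠RDV) = (8² + 8² − 8²) / (2·8·8) = 64/128 = 0.5, so ∠RDV = 60°.

Therefore, the measure of angle ∠RDV = 60°.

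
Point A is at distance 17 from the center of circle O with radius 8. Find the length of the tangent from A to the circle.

The tangent, radius, and line from the external point to the center form a right triangle.
The right angle is where the tangent meets the radius.
By the Pythagorean theorem: tangent² + 8² = 17²
tangent² = 289 - 64 = 225
tangent = 15

15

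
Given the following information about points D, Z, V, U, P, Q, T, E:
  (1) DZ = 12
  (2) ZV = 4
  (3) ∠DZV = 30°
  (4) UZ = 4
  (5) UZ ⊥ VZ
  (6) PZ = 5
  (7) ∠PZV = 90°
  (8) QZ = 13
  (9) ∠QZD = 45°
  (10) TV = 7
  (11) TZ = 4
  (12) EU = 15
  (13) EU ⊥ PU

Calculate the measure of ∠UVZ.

Step 1: By the law of cosines on triangle VZU: VU² = 4² + 4² − 2·4·4·cos(90°) = 32, so VU = 4·√2.
Step 2: By the inverse law of cosines on triangle UVZ: cos(∠UVZ) = ((4·√2)² + 4² − 4²) / (2·4·√2·4) = 32/45.25 = 0.7071, so ∠UVZ = 45°.

Therefore, the measure of angle ∠UVZ = 45°.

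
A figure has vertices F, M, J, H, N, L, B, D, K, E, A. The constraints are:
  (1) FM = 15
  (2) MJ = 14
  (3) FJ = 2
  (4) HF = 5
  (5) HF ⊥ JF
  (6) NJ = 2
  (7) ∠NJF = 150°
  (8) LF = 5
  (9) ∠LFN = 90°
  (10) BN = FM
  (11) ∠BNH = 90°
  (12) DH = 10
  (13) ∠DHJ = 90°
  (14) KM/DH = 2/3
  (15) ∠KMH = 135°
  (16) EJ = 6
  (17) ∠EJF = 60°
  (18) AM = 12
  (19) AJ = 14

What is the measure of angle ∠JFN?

Step 1: By the law of cosines on triangle FJN: FN² = 2² + 2² − 2·2·2·cos(150°) = 14.93, so FN ≈ 3.86.
Step 2: By the inverse law of cosines on triangle JFN: cos(∠JFN) = (2² + 3.86² − 2²) / (2·2·3.86) = 14.93/15.45 = 0.9659, so ∠JFN = 15°.

Therefore, the measure of angle ∠JFN = 15°.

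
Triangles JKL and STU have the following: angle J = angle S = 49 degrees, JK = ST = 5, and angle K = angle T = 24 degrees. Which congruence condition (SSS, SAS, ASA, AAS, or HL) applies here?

The given information provides:
angle J = angle S = 49 degrees, JK = ST = 5, and angle K = angle T = 24 degrees
This matches the ASA congruence theorem.
Two pairs of corresponding angles and the included side are equal (Angle-Side-Angle).

ASA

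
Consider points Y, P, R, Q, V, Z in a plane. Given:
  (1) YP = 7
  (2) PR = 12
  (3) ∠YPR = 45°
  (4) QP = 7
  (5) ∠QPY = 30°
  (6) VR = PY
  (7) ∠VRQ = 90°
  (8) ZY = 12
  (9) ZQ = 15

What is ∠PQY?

Step 1: By the law of cosines on triangle QPY: QY² = 7² + 7² − 2·7·7·cos(30°) = 13.13, so QY ≈ 3.62.
Step 2: By the inverse law of cosines on triangle PQY: cos(∠PQY) = (7² + 3.62² − 7²) / (2·7·3.62) = 13.13/50.73 = 0.2588, so ∠PQY = 75°.

Therefore, the measure of angle ∠PQY = 75°.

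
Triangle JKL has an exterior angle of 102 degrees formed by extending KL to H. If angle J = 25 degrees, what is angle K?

The exterior angle theorem states that an exterior angle equals the sum of the two non-adjacent interior angles.
So 102 = 25 + angle K, which gives angle K = 102 - 25 = 77 degrees.

77 degrees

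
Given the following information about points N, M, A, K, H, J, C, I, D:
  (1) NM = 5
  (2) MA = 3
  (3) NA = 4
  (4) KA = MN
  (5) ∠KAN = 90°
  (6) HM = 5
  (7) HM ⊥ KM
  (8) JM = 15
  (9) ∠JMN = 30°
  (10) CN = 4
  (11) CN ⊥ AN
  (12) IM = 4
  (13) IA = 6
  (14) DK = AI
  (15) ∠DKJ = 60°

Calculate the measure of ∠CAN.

Step 1: By the law of cosines on triangle ANC: AC² = 4² + 4² − 2·4·4·cos(90°) = 32, so AC = 4·√2.
Step 2: By the inverse law of cosines on triangle CAN: cos(∠CAN) = ((4·√2)² + 4² − 4²) / (2·4·√2·4) = 32/45.25 = 0.7071, so ∠CAN = 45°.

Therefore, the measure of angle ∠CAN = 45°.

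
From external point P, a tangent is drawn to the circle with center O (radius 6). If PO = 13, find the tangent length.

tangent = √(d² - r²) = √(13² - 6²) = √(169 - 36) = √133 = sqrt(133)

sqrt(133)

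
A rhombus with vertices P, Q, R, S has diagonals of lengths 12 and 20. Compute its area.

The diagonals of a rhombus divide it into four right triangles.
Each triangle has legs 12/ 2 = 6 and 20/2 = 10, so each has area (1/2)*6*10 = 30.
Four such triangles give total area = (d1 * d2) / 2 = 120.

120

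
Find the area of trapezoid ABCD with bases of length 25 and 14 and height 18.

Area = (25 + 14) * 18 / 2 = 702 / 2 = 351

351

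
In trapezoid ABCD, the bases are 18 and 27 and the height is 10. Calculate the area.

Area = (18 + 27) * 10 / 2 = 450 / 2 = 225

225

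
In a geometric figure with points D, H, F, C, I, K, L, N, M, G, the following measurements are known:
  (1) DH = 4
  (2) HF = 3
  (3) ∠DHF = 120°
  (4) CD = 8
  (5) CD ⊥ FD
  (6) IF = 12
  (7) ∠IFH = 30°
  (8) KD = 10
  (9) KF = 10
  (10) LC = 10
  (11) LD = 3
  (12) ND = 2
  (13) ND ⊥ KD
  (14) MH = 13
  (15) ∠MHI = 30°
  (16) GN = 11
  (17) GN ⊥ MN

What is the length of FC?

Step 1: By the law of cosines on triangle FHD: FD² = 3² + 4² − 2·3·4·cos(120°) = 37, so FD = √37.
Step 2: By the law of cosines on triangle FDC: FC² = √37² + 8² − 2·√37·8·cos(90°) = 101, so FC = √101.

Therefore, the length of FC = √101.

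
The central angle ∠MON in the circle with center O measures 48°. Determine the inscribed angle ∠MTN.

An inscribed angle intercepts an arc from a point on the circle, while the central angle intercepts the same arc from the center.
The inscribed angle is always half the central angle: 48° / 2 = 24°.

24°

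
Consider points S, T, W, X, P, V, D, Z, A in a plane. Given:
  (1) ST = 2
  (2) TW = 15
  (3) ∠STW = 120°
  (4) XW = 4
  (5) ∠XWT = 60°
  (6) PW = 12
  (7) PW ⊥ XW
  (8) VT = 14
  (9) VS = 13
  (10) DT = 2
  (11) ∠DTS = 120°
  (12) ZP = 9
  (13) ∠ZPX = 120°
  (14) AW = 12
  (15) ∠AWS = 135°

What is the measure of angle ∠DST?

Step 1: By the law of cosines on triangle STD: SD² = 2² + 2² − 2·2·2·cos(120°) = 12, so SD = 2·√3.
Step 2: By the inverse law of cosines on triangle DST: cos(∠DST) = ((2·√3)² + 2² − 2²) / (2·2·√3·2) = 12/13.86 = 0.866, so ∠DST = 30°.

Therefore, the measure of angle ∠DST = 30°.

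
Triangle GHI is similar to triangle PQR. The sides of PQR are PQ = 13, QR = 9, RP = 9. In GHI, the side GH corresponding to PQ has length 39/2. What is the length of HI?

Since the triangles are similar, the ratio of corresponding sides is constant.
Scale factor k = GH / PQ = 39/2 / 13 = 3/2
HI = k * QR = 3/2 * 9 = 27/2

27/2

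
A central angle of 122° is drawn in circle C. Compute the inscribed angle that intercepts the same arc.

Inscribed angle = 122° / 2 = 61° (inscribed angle theorem).

61°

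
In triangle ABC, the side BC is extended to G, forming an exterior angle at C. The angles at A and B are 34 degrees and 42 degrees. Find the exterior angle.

By the exterior angle theorem, an exterior angle of a triangle equals the sum of the two remote interior angles.
Exterior angle = angle A + angle B
Exterior angle = 34 + 42 = 76 degrees

76 degrees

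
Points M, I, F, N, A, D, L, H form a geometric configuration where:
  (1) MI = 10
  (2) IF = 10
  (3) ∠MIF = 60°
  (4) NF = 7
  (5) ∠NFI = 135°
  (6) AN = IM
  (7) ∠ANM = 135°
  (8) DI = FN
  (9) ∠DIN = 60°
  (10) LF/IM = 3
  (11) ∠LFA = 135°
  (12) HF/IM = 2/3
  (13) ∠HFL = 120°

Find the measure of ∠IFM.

Step 1: By the law of cosines on triangle FIM: FM² = 10² + 10² − 2·10·10·cos(60°) = 100, so FM = 10.
Step 2: By the inverse law of cosines on triangle IFM: cos(∠IFM) = (10² + 10² − 10²) / (2·10·10) = 100/200 = 0.5, so ∠IFM = 60°.

Therefore, the measure of angle ∠IFM = 60°.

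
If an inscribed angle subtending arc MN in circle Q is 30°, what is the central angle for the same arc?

The inscribed angle theorem states that a central angle is always twice any inscribed angle that subtends the same arc.
Since the inscribed angle is 30°, the central angle = 2 × 30° = 60°.

60°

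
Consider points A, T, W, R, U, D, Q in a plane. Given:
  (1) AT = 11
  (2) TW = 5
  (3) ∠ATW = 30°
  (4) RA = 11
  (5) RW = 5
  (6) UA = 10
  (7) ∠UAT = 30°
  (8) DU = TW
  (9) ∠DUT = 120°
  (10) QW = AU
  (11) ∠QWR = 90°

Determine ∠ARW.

Step 1: By the law of cosines on triangle ATW: AW² = 11² + 5² − 2·11·5·cos(30°) = 50.74, so AW ≈ 7.12.
Step 2: By the inverse law of cosines on triangle ARW: cos(∠ARW) = (11² + 5² − 7.12²) / (2·11·5) = 95.26/110 = 0.866, so ∠ARW = 30°.

Therefore, the measure of angle ∠ARW = 30°.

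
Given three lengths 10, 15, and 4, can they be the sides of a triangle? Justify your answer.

Check the triangle inequality: 10 + 4 = 14 ≤ 15.
Since the sum of two sides does not exceed the third, no triangle can be formed.

No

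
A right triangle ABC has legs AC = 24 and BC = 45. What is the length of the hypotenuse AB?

By the Pythagorean theorem: AB^2 = AC^2 + BC^2
AB^2 = 24^2 + 45^2 = 576 + 2025 = 2601
AB = sqrt(2601) = 51

51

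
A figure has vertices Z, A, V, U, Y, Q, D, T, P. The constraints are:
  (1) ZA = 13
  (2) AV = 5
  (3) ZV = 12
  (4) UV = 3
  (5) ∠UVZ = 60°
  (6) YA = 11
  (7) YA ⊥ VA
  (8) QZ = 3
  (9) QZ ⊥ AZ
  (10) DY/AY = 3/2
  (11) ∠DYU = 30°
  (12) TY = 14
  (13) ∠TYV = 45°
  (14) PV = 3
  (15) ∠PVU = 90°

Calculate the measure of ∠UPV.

Step 1: By the law of cosines on triangle PVU: PU² = 3² + 3² − 2·3·3·cos(90°) = 18, so PU = 3·√2.
Step 2: By the inverse law of cosines on triangle UPV: cos(∠UPV) = ((3·√2)² + 3² − 3²) / (2·3·√2·3) = 18/25.46 = 0.7071, so ∠UPV = 45°.

Therefore, the measure of angle ∠UPV = 45°.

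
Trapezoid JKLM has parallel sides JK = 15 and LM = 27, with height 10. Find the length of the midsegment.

midsegment = (15 + 27) / 2 = 42 / 2 = 21

21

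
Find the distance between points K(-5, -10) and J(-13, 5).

d = sqrt((-13 - -5)^2 + (5 - -10)^2)
d = sqrt(-8^2 + 15^2)
d = sqrt(64 + 225)
d = sqrt(289) = 17

17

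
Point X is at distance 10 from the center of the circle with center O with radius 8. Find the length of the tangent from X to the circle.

tangent = √(d² - r²) = √(10² - 8²) = √(100 - 64) = √36 = 6

6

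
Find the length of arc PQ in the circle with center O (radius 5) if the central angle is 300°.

Arc length = 2π(5)(5/6) = 25*pi/3

25*pi/3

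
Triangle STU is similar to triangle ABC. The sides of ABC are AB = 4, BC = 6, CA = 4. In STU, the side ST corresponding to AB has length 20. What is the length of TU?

Similar triangles have proportional sides. Setting up the proportion:
ST / AB = TU / BC
20 / 4 = TU / 6
TU = 6 * 20 / 4 = 30.

30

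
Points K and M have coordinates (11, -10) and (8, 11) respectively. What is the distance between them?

The horizontal distance is |8 - 11| = 3 and the vertical distance is |11 - -10| = 21.
By the Pythagorean theorem, d = sqrt(3^2 + 21^2) = sqrt(450) = 15*sqrt(2).

15*sqrt(2)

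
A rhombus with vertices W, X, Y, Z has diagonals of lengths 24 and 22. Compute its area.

Area of a rhombus = (d1 * d2) / 2
Area = (24 * 22) / 2
Area = 528 / 2
Area = 264

264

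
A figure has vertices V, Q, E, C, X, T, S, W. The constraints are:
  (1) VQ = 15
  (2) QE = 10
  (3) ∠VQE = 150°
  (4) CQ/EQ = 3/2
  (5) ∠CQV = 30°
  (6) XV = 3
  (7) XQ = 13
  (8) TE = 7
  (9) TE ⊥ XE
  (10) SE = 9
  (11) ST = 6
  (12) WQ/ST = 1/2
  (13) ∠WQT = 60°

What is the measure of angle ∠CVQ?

From the given relations: CQ = 3/2·EQ = 3/2·10 = 15.
Step 1: By the law of cosines on triangle VQC: VC² = 15² + 15² − 2·15·15·cos(30°) = 60.29, so VC ≈ 7.76.
Step 2: By the inverse law of cosines on triangle CVQ: cos(∠CVQ) = (7.76² + 15² − 15²) / (2·7.76·15) = 60.29/232.94 = 0.2588, so ∠CVQ = 75°.

Therefore, the measure of angle ∠CVQ = 75°.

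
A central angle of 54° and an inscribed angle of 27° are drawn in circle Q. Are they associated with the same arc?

By the inscribed angle theorem, if both angles subtend the same arc, the inscribed angle must be half the central angle.
Half of 54° = 27°, which equals the given inscribed angle of 27°.
Therefore, yes, they correspond to the same arc.

Yes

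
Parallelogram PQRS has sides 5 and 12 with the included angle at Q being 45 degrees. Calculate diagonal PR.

Using the law of cosines:
d^2 = 5^2 + 12^2 - 2(5)(12)cos(45 degrees)
d^2 = 25 + 144 - 120*sqrt(2)/2
d^2 = 169 - 60*sqrt(2)
d = sqrt(169 - 60*sqrt(2))

sqrt(169 - 60*sqrt(2))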